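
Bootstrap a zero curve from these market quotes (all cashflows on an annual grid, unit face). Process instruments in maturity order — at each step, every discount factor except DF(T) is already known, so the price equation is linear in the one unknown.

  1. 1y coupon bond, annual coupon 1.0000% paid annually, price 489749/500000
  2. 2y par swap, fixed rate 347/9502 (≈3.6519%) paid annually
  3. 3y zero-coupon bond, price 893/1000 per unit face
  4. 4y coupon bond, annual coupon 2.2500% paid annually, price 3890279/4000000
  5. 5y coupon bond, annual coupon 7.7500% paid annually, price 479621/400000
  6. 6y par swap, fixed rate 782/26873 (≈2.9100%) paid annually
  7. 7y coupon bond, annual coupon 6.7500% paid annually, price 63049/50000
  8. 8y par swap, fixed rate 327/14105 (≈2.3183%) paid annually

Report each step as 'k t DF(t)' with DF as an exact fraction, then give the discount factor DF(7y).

step 1 [1y] bond c/1=1/100: DF=(489749/500000 − 1/100·(0))/(1+1/100) = 4849/5000 ≈ 0.969800
step 2 [2y] swap r/1=347/9502: DF=(1 − 347/9502·(0.969800))/(1+347/9502) = 4653/5000 ≈ 0.930600
step 3 [3y] zero: DF = P = 893/1000 ≈ 0.893000
step 4 [4y] bond c/1=9/400: DF=(3890279/4000000 − 9/400·(0.969800+0.930600+0.893000))/(1+9/400) = 8897/10000 ≈ 0.889700
step 5 [5y] bond c/1=31/400: DF=(479621/400000 − 31/400·(0.969800+0.930600+0.893000+0.889700))/(1+31/400) = 8479/10000 ≈ 0.847900
step 6 [6y] swap r/1=782/26873: DF=(1 − 782/26873·(0.969800+0.930600+0.893000+0.889700+0.847900))/(1+782/26873) = 2109/2500 ≈ 0.843600
step 7 [7y] bond c/1=27/400: DF=(63049/50000 − 27/400·(0.969800+0.930600+0.893000+0.889700+0.847900+0.843600))/(1+27/400) = 4207/5000 ≈ 0.841400
step 8 [8y] swap r/1=327/14105: DF=(1 − 327/14105·(0.969800+0.930600+0.893000+0.889700+0.847900+0.843600+0.841400))/(1+327/14105) = 1673/2000 ≈ 0.836500

1 1 4849/5000
2 2 4653/5000
3 3 893/1000
4 4 8897/10000
5 5 8479/10000
6 6 2109/2500
7 7 4207/5000
8 8 1673/2000
DF(7y) = 4207/5000 ≈ 0.841400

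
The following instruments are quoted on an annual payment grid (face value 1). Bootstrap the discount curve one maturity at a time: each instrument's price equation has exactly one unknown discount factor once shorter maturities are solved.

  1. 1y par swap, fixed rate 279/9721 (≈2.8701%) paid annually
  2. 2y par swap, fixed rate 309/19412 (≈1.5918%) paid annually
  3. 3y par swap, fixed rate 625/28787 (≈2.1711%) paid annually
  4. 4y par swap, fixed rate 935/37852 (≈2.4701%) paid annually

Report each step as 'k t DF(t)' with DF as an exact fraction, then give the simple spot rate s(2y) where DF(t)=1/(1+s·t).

step 1 [1y] swap r/1=279/9721: DF=(1 − 279/9721·(0))/(1+279/9721) = 9721/10000 ≈ 0.972100
step 2 [2y] swap r/1=309/19412: DF=(1 − 309/19412·(0.972100))/(1+309/19412) = 9691/10000 ≈ 0.969100
step 3 [3y] swap r/1=625/28787: DF=(1 − 625/28787·(0.972100+0.969100))/(1+625/28787) = 15/16 ≈ 0.937500
step 4 [4y] swap r/1=935/37852: DF=(1 − 935/37852·(0.972100+0.969100+0.937500))/(1+935/37852) = 1813/2000 ≈ 0.906500

1 1 9721/10000
2 2 9691/10000
3 3 15/16
4 4 1813/2000
s(2y) = (1/(9691/10000) − 1)/(2) = 309/19382 ≈ 1.5943%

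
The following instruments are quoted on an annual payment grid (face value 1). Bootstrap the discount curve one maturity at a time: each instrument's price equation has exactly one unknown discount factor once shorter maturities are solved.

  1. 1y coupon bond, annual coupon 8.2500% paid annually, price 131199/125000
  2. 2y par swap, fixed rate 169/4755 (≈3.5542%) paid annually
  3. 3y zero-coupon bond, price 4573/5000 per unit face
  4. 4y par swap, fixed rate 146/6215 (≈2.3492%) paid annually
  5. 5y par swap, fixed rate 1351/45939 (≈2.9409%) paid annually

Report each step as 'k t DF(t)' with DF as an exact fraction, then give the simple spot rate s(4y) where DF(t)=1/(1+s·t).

step 1 [1y] bond c/1=33/400: DF=(131199/125000 − 33/400·(0))/(1+33/400) = 606/625 ≈ 0.969600
step 2 [2y] swap r/1=169/4755: DF=(1 − 169/4755·(0.969600))/(1+169/4755) = 2331/2500 ≈ 0.932400
step 3 [3y] zero: DF = P = 4573/5000 ≈ 0.914600
step 4 [4y] swap r/1=146/6215: DF=(1 − 146/6215·(0.969600+0.932400+0.914600))/(1+146/6215) = 2281/2500 ≈ 0.912400
step 5 [5y] swap r/1=1351/45939: DF=(1 − 1351/45939·(0.969600+0.932400+0.914600+0.912400))/(1+1351/45939) = 8649/10000 ≈ 0.864900

1 1 606/625
2 2 2331/2500
3 3 4573/5000
4 4 2281/2500
5 5 8649/10000
s(4y) = (1/(2281/2500) − 1)/(4) = 219/9124 ≈ 2.4003%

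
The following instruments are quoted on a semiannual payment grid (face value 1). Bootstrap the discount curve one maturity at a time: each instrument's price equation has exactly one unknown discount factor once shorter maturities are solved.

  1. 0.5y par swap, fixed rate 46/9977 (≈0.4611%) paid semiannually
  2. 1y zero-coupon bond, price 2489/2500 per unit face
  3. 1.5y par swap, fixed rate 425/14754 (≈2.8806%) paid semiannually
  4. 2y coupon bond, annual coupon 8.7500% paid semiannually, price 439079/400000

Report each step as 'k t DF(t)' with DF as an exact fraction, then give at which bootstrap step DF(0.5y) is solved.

1 1/2 9977/10000
2 1 2489/2500
3 3/2 383/400
4 2 116/125
DF(0.5y) is solved at step 1

step 1 [0.5y] swap r/2=23/9977: DF=(1 − 23/9977·(0))/(1+23/9977) = 9977/10000 ≈ 0.997700
step 2 [1y] zero: DF = P = 2489/2500 ≈ 0.995600
step 3 [1.5y] swap r/2=425/29508: DF=(1 − 425/29508·(0.997700+0.995600))/(1+425/29508) = 383/400 ≈ 0.957500
step 4 [2y] bond c/2=7/160: DF=(439079/400000 − 7/160·(0.997700+0.995600+0.957500))/(1+7/160) = 116/125 ≈ 0.928000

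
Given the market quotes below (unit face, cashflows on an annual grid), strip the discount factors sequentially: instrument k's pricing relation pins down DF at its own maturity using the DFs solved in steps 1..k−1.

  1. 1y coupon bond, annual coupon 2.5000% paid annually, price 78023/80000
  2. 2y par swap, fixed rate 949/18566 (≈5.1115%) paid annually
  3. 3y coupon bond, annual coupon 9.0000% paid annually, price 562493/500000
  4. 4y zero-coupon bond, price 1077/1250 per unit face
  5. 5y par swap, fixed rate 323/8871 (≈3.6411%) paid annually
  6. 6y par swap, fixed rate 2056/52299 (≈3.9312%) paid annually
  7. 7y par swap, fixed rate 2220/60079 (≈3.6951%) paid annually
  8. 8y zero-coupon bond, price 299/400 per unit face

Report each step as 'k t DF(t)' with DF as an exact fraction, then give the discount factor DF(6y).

step 1 [1y] bond c/1=1/40: DF=(78023/80000 − 1/40·(0))/(1+1/40) = 1903/2000 ≈ 0.951500
step 2 [2y] swap r/1=949/18566: DF=(1 − 949/18566·(0.951500))/(1+949/18566) = 9051/10000 ≈ 0.905100
step 3 [3y] bond c/1=9/100: DF=(562493/500000 − 9/100·(0.951500+0.905100))/(1+9/100) = 2197/2500 ≈ 0.878800
step 4 [4y] zero: DF = P = 1077/1250 ≈ 0.861600
step 5 [5y] swap r/1=323/8871: DF=(1 − 323/8871·(0.951500+0.905100+0.878800+0.861600))/(1+323/8871) = 1677/2000 ≈ 0.838500
step 6 [6y] swap r/1=2056/52299: DF=(1 − 2056/52299·(0.951500+0.905100+0.878800+0.861600+0.838500))/(1+2056/52299) = 993/1250 ≈ 0.794400
step 7 [7y] swap r/1=2220/60079: DF=(1 − 2220/60079·(0.951500+0.905100+0.878800+0.861600+0.838500+0.794400))/(1+2220/60079) = 389/500 ≈ 0.778000
step 8 [8y] zero: DF = P = 299/400 ≈ 0.747500

1 1 1903/2000
2 2 9051/10000
3 3 2197/2500
4 4 1077/1250
5 5 1677/2000
6 6 993/1250
7 7 389/500
8 8 299/400
DF(6y) = 993/1250 ≈ 0.794400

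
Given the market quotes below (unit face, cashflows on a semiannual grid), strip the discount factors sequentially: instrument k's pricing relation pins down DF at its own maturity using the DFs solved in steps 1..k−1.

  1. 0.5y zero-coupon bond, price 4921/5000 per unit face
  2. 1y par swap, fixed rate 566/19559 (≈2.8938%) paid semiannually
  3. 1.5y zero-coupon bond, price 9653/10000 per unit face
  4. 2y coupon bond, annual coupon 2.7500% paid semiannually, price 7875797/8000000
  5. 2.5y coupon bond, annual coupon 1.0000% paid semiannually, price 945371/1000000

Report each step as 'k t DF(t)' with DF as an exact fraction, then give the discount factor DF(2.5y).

step 1 [0.5y] zero: DF = P = 4921/5000 ≈ 0.984200
step 2 [1y] swap r/2=283/19559: DF=(1 − 283/19559·(0.984200))/(1+283/19559) = 9717/10000 ≈ 0.971700
step 3 [1.5y] zero: DF = P = 9653/10000 ≈ 0.965300
step 4 [2y] bond c/2=11/800: DF=(7875797/8000000 − 11/800·(0.984200+0.971700+0.965300))/(1+11/800) = 1863/2000 ≈ 0.931500
step 5 [2.5y] bond c/2=1/200: DF=(945371/1000000 − 1/200·(0.984200+0.971700+0.965300+0.931500))/(1+1/200) = 1843/2000 ≈ 0.921500

1 1/2 4921/5000
2 1 9717/10000
3 3/2 9653/10000
4 2 1863/2000
5 5/2 1843/2000
DF(2.5y) = 1843/2000 ≈ 0.921500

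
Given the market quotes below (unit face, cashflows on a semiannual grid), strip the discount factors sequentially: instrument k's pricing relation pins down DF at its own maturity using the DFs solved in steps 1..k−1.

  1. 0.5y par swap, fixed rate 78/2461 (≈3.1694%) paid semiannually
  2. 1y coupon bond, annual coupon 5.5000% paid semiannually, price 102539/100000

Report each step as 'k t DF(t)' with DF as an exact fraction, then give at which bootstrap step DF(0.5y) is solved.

step 1 [0.5y] swap r/2=39/2461: DF=(1 − 39/2461·(0))/(1+39/2461) = 2461/2500 ≈ 0.984400
step 2 [1y] bond c/2=11/400: DF=(102539/100000 − 11/400·(0.984400))/(1+11/400) = 2429/2500 ≈ 0.971600

1 1/2 2461/2500
2 1 2429/2500
DF(0.5y) is solved at step 1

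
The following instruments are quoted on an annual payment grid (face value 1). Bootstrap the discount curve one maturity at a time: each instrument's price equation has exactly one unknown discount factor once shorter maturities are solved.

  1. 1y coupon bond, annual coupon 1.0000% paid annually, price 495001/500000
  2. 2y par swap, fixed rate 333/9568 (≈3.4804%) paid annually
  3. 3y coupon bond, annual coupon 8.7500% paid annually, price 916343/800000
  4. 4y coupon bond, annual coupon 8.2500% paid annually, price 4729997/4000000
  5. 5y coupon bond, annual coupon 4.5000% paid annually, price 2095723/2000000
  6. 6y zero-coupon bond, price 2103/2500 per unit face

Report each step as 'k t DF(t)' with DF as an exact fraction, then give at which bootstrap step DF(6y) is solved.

step 1 [1y] bond c/1=1/100: DF=(495001/500000 − 1/100·(0))/(1+1/100) = 4901/5000 ≈ 0.980200
step 2 [2y] swap r/1=333/9568: DF=(1 − 333/9568·(0.980200))/(1+333/9568) = 4667/5000 ≈ 0.933400
step 3 [3y] bond c/1=7/80: DF=(916343/800000 − 7/80·(0.980200+0.933400))/(1+7/80) = 8993/10000 ≈ 0.899300
step 4 [4y] bond c/1=33/400: DF=(4729997/4000000 − 33/400·(0.980200+0.933400+0.899300))/(1+33/400) = 439/500 ≈ 0.878000
step 5 [5y] bond c/1=9/200: DF=(2095723/2000000 − 9/200·(0.980200+0.933400+0.899300+0.878000))/(1+9/200) = 4219/5000 ≈ 0.843800
step 6 [6y] zero: DF = P = 2103/2500 ≈ 0.841200

1 1 4901/5000
2 2 4667/5000
3 3 8993/10000
4 4 439/500
5 5 4219/5000
6 6 2103/2500
DF(6y) is solved at step 6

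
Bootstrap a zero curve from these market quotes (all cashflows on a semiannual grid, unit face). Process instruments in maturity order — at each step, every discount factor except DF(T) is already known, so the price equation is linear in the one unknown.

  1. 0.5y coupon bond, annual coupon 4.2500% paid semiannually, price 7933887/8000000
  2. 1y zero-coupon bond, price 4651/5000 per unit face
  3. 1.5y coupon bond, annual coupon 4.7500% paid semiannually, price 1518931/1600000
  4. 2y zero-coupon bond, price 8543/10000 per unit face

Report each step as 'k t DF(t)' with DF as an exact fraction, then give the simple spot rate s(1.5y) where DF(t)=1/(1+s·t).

step 1 [0.5y] bond c/2=17/800: DF=(7933887/8000000 − 17/800·(0))/(1+17/800) = 9711/10000 ≈ 0.971100
step 2 [1y] zero: DF = P = 4651/5000 ≈ 0.930200
step 3 [1.5y] bond c/2=19/800: DF=(1518931/1600000 − 19/800·(0.971100+0.930200))/(1+19/800) = 552/625 ≈ 0.883200
step 4 [2y] zero: DF = P = 8543/10000 ≈ 0.854300

1 1/2 9711/10000
2 1 4651/5000
3 3/2 552/625
4 2 8543/10000
s(1.5y) = (1/(552/625) − 1)/(3/2) = 73/828 ≈ 8.8164%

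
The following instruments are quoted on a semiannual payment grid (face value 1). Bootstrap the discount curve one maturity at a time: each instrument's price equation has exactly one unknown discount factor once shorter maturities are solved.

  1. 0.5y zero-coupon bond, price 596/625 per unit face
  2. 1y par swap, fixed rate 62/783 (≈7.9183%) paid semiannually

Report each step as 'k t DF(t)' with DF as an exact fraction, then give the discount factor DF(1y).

1 1/2 596/625
2 1 1157/1250
DF(1y) = 1157/1250 ≈ 0.925600

step 1 [0.5y] zero: DF = P = 596/625 ≈ 0.953600
step 2 [1y] swap r/2=31/783: DF=(1 − 31/783·(0.953600))/(1+31/783) = 1157/1250 ≈ 0.925600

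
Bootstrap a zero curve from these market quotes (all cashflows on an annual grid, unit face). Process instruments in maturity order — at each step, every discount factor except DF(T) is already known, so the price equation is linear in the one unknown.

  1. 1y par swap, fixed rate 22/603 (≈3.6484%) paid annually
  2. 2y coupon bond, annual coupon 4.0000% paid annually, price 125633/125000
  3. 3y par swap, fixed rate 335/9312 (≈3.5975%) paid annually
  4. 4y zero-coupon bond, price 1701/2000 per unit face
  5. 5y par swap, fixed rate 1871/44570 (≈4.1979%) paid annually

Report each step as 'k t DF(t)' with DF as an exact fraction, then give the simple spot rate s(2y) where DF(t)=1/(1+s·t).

1 1 603/625
2 2 9293/10000
3 3 1799/2000
4 4 1701/2000
5 5 8129/10000
s(2y) = (1/(9293/10000) − 1)/(2) = 707/18586 ≈ 3.8039%

step 1 [1y] swap r/1=22/603: DF=(1 − 22/603·(0))/(1+22/603) = 603/625 ≈ 0.964800
step 2 [2y] bond c/1=1/25: DF=(125633/125000 − 1/25·(0.964800))/(1+1/25) = 9293/10000 ≈ 0.929300
step 3 [3y] swap r/1=335/9312: DF=(1 − 335/9312·(0.964800+0.929300))/(1+335/9312) = 1799/2000 ≈ 0.899500
step 4 [4y] zero: DF = P = 1701/2000 ≈ 0.850500
step 5 [5y] swap r/1=1871/44570: DF=(1 − 1871/44570·(0.964800+0.929300+0.899500+0.850500))/(1+1871/44570) = 8129/10000 ≈ 0.812900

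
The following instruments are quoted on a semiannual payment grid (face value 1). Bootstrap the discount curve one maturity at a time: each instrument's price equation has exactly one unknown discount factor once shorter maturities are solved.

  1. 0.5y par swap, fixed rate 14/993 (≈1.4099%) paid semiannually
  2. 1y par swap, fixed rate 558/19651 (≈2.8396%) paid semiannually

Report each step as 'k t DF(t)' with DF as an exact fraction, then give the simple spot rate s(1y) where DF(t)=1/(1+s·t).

step 1 [0.5y] swap r/2=7/993: DF=(1 − 7/993·(0))/(1+7/993) = 993/1000 ≈ 0.993000
step 2 [1y] swap r/2=279/19651: DF=(1 − 279/19651·(0.993000))/(1+279/19651) = 9721/10000 ≈ 0.972100

1 1/2 993/1000
2 1 9721/10000
s(1y) = (1/(9721/10000) − 1)/(1) = 279/9721 ≈ 2.8701%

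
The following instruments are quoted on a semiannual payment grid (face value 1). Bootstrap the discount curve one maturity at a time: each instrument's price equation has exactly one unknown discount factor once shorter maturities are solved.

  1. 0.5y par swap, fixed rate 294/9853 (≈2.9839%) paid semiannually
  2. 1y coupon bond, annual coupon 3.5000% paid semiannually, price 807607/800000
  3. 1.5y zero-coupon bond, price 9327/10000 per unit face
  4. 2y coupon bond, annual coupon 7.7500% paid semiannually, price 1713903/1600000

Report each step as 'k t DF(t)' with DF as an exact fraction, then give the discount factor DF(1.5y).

1 1/2 9853/10000
2 1 1219/1250
3 3/2 9327/10000
4 2 9233/10000
DF(1.5y) = 9327/10000 ≈ 0.932700

step 1 [0.5y] swap r/2=147/9853: DF=(1 − 147/9853·(0))/(1+147/9853) = 9853/10000 ≈ 0.985300
step 2 [1y] bond c/2=7/400: DF=(807607/800000 − 7/400·(0.985300))/(1+7/400) = 1219/1250 ≈ 0.975200
step 3 [1.5y] zero: DF = P = 9327/10000 ≈ 0.932700
step 4 [2y] bond c/2=31/800: DF=(1713903/1600000 − 31/800·(0.985300+0.975200+0.932700))/(1+31/800) = 9233/10000 ≈ 0.923300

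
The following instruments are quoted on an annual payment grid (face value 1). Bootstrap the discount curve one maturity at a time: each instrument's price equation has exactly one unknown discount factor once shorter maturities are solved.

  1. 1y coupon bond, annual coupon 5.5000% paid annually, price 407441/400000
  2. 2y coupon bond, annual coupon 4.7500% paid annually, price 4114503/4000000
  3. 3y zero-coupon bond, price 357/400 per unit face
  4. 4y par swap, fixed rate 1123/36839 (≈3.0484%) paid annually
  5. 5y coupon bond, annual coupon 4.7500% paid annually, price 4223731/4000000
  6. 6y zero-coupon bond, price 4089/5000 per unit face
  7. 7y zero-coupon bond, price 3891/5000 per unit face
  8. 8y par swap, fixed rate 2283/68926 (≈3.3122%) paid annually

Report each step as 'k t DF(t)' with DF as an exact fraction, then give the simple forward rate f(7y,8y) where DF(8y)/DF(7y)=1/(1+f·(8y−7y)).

1 1 1931/2000
2 2 4691/5000
3 3 357/400
4 4 8877/10000
5 5 841/1000
6 6 4089/5000
7 7 3891/5000
8 8 7717/10000
f(7y,8y) = ((3891/5000)/(7717/10000) − 1)/(1) = 65/7717 ≈ 0.8423%

step 1 [1y] bond c/1=11/200: DF=(407441/400000 − 11/200·(0))/(1+11/200) = 1931/2000 ≈ 0.965500
step 2 [2y] bond c/1=19/400: DF=(4114503/4000000 − 19/400·(0.965500))/(1+19/400) = 4691/5000 ≈ 0.938200
step 3 [3y] zero: DF = P = 357/400 ≈ 0.892500
step 4 [4y] swap r/1=1123/36839: DF=(1 − 1123/36839·(0.965500+0.938200+0.892500))/(1+1123/36839) = 8877/10000 ≈ 0.887700
step 5 [5y] bond c/1=19/400: DF=(4223731/4000000 − 19/400·(0.965500+0.938200+0.892500+0.887700))/(1+19/400) = 841/1000 ≈ 0.841000
step 6 [6y] zero: DF = P = 4089/5000 ≈ 0.817800
step 7 [7y] zero: DF = P = 3891/5000 ≈ 0.778200
step 8 [8y] swap r/1=2283/68926: DF=(1 − 2283/68926·(0.965500+0.938200+0.892500+0.887700+0.841000+0.817800+0.778200))/(1+2283/68926) = 7717/10000 ≈ 0.771700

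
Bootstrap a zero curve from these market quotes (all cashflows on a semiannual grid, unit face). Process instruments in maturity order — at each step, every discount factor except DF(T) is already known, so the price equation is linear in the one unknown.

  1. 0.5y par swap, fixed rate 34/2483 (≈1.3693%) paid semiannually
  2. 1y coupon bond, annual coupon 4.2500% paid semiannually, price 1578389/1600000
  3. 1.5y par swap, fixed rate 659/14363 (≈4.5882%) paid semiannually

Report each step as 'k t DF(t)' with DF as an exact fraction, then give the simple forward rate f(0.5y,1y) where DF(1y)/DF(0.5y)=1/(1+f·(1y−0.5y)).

1 1/2 2483/2500
2 1 9453/10000
3 3/2 9341/10000
f(0.5y,1y) = ((2483/2500)/(9453/10000) − 1)/(1/2) = 958/9453 ≈ 10.1343%

step 1 [0.5y] swap r/2=17/2483: DF=(1 − 17/2483·(0))/(1+17/2483) = 2483/2500 ≈ 0.993200
step 2 [1y] bond c/2=17/800: DF=(1578389/1600000 − 17/800·(0.993200))/(1+17/800) = 9453/10000 ≈ 0.945300
step 3 [1.5y] swap r/2=659/28726: DF=(1 − 659/28726·(0.993200+0.945300))/(1+659/28726) = 9341/10000 ≈ 0.934100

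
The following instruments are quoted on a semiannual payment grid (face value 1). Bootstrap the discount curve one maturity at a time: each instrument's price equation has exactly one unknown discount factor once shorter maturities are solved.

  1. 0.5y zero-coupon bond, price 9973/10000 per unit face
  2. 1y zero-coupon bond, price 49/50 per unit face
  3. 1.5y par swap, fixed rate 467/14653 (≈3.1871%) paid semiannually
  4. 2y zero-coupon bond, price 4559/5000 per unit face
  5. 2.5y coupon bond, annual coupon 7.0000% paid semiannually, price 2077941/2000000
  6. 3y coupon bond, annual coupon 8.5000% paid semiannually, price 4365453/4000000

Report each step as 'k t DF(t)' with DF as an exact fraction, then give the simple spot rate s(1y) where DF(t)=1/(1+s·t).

1 1/2 9973/10000
2 1 49/50
3 3/2 9533/10000
4 2 4559/5000
5 5/2 8739/10000
6 3 4273/5000
s(1y) = (1/(49/50) − 1)/(1) = 1/49 ≈ 2.0408%

step 1 [0.5y] zero: DF = P = 9973/10000 ≈ 0.997300
step 2 [1y] zero: DF = P = 49/50 ≈ 0.980000
step 3 [1.5y] swap r/2=467/29306: DF=(1 − 467/29306·(0.997300+0.980000))/(1+467/29306) = 9533/10000 ≈ 0.953300
step 4 [2y] zero: DF = P = 4559/5000 ≈ 0.911800
step 5 [2.5y] bond c/2=7/200: DF=(2077941/2000000 − 7/200·(0.997300+0.980000+0.953300+0.911800))/(1+7/200) = 8739/10000 ≈ 0.873900
step 6 [3y] bond c/2=17/400: DF=(4365453/4000000 − 17/400·(0.997300+0.980000+0.953300+0.911800+0.873900))/(1+17/400) = 4273/5000 ≈ 0.854600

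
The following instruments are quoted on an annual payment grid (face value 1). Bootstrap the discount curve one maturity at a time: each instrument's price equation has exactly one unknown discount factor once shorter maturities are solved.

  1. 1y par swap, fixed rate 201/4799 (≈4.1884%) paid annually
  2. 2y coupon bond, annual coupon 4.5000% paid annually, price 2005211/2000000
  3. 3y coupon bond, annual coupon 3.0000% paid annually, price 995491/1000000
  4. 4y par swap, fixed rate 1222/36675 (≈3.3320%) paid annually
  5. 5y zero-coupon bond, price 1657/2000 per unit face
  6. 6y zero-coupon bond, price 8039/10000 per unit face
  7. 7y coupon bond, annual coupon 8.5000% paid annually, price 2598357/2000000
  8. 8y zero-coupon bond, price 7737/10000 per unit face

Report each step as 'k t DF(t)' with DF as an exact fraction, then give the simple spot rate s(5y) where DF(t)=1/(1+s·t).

1 1 4799/5000
2 2 9181/10000
3 3 4559/5000
4 4 4389/5000
5 5 1657/2000
6 6 8039/10000
7 7 3911/5000
8 8 7737/10000
s(5y) = (1/(1657/2000) − 1)/(5) = 343/8285 ≈ 4.1400%

step 1 [1y] swap r/1=201/4799: DF=(1 − 201/4799·(0))/(1+201/4799) = 4799/5000 ≈ 0.959800
step 2 [2y] bond c/1=9/200: DF=(2005211/2000000 − 9/200·(0.959800))/(1+9/200) = 9181/10000 ≈ 0.918100
step 3 [3y] bond c/1=3/100: DF=(995491/1000000 − 3/100·(0.959800+0.918100))/(1+3/100) = 4559/5000 ≈ 0.911800
step 4 [4y] swap r/1=1222/36675: DF=(1 − 1222/36675·(0.959800+0.918100+0.911800))/(1+1222/36675) = 4389/5000 ≈ 0.877800
step 5 [5y] zero: DF = P = 1657/2000 ≈ 0.828500
step 6 [6y] zero: DF = P = 8039/10000 ≈ 0.803900
step 7 [7y] bond c/1=17/200: DF=(2598357/2000000 − 17/200·(0.959800+0.918100+0.911800+0.877800+0.828500+0.803900))/(1+17/200) = 3911/5000 ≈ 0.782200
step 8 [8y] zero: DF = P = 7737/10000 ≈ 0.773700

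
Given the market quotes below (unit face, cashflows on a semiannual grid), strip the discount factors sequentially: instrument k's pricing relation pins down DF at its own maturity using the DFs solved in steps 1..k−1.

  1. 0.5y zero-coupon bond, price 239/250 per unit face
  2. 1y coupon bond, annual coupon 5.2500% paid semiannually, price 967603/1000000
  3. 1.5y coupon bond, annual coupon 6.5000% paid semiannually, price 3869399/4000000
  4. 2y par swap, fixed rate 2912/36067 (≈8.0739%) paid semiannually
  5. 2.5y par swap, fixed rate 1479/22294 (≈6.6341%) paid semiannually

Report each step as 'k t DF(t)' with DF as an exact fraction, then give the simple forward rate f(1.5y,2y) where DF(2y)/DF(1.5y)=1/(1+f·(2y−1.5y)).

1 1/2 239/250
2 1 574/625
3 3/2 8779/10000
4 2 534/625
5 5/2 8521/10000
f(1.5y,2y) = ((8779/10000)/(534/625) − 1)/(1/2) = 235/4272 ≈ 5.5009%

step 1 [0.5y] zero: DF = P = 239/250 ≈ 0.956000
step 2 [1y] bond c/2=21/800: DF=(967603/1000000 − 21/800·(0.956000))/(1+21/800) = 574/625 ≈ 0.918400
step 3 [1.5y] bond c/2=13/400: DF=(3869399/4000000 − 13/400·(0.956000+0.918400))/(1+13/400) = 8779/10000 ≈ 0.877900
step 4 [2y] swap r/2=1456/36067: DF=(1 − 1456/36067·(0.956000+0.918400+0.877900))/(1+1456/36067) = 534/625 ≈ 0.854400
step 5 [2.5y] swap r/2=1479/44588: DF=(1 − 1479/44588·(0.956000+0.918400+0.877900+0.854400))/(1+1479/44588) = 8521/10000 ≈ 0.852100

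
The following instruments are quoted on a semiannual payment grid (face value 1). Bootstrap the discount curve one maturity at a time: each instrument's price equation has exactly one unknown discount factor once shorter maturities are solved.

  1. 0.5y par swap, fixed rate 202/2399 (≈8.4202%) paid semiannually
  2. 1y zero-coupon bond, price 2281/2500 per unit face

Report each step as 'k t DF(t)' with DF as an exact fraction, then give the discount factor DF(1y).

step 1 [0.5y] swap r/2=101/2399: DF=(1 − 101/2399·(0))/(1+101/2399) = 2399/2500 ≈ 0.959600
step 2 [1y] zero: DF = P = 2281/2500 ≈ 0.912400

1 1/2 2399/2500
2 1 2281/2500
DF(1y) = 2281/2500 ≈ 0.912400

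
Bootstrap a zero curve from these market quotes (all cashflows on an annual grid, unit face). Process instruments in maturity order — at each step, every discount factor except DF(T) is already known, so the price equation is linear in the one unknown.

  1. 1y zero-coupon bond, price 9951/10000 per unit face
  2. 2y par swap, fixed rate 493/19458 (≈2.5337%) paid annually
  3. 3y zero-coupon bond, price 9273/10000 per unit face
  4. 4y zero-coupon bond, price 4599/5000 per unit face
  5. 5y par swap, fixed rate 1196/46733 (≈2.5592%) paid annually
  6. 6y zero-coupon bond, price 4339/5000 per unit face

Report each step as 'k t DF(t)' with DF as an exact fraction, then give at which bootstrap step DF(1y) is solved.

step 1 [1y] zero: DF = P = 9951/10000 ≈ 0.995100
step 2 [2y] swap r/1=493/19458: DF=(1 − 493/19458·(0.995100))/(1+493/19458) = 9507/10000 ≈ 0.950700
step 3 [3y] zero: DF = P = 9273/10000 ≈ 0.927300
step 4 [4y] zero: DF = P = 4599/5000 ≈ 0.919800
step 5 [5y] swap r/1=1196/46733: DF=(1 − 1196/46733·(0.995100+0.950700+0.927300+0.919800))/(1+1196/46733) = 2201/2500 ≈ 0.880400
step 6 [6y] zero: DF = P = 4339/5000 ≈ 0.867800

1 1 9951/10000
2 2 9507/10000
3 3 9273/10000
4 4 4599/5000
5 5 2201/2500
6 6 4339/5000
DF(1y) is solved at step 1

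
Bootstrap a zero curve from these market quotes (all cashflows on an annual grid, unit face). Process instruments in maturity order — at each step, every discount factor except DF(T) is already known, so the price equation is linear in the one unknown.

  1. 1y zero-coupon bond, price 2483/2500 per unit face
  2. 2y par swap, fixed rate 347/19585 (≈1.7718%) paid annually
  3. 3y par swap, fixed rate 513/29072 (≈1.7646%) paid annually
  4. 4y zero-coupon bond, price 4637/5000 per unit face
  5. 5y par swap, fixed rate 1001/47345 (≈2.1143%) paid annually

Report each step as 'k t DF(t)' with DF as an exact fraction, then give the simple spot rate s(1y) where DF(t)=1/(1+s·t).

step 1 [1y] zero: DF = P = 2483/2500 ≈ 0.993200
step 2 [2y] swap r/1=347/19585: DF=(1 − 347/19585·(0.993200))/(1+347/19585) = 9653/10000 ≈ 0.965300
step 3 [3y] swap r/1=513/29072: DF=(1 − 513/29072·(0.993200+0.965300))/(1+513/29072) = 9487/10000 ≈ 0.948700
step 4 [4y] zero: DF = P = 4637/5000 ≈ 0.927400
step 5 [5y] swap r/1=1001/47345: DF=(1 − 1001/47345·(0.993200+0.965300+0.948700+0.927400))/(1+1001/47345) = 8999/10000 ≈ 0.899900

1 1 2483/2500
2 2 9653/10000
3 3 9487/10000
4 4 4637/5000
5 5 8999/10000
s(1y) = (1/(2483/2500) − 1)/(1) = 17/2483 ≈ 0.6847%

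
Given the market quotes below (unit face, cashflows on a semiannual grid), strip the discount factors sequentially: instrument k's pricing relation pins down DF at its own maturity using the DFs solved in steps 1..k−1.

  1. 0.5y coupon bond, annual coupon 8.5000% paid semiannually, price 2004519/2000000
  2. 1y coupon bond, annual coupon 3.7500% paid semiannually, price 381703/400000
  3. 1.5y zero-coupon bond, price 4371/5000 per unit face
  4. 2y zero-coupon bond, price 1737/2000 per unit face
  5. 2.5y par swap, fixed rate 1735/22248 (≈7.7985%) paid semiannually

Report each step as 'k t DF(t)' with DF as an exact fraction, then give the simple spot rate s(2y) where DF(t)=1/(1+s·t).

step 1 [0.5y] bond c/2=17/400: DF=(2004519/2000000 − 17/400·(0))/(1+17/400) = 4807/5000 ≈ 0.961400
step 2 [1y] bond c/2=3/160: DF=(381703/400000 − 3/160·(0.961400))/(1+3/160) = 919/1000 ≈ 0.919000
step 3 [1.5y] zero: DF = P = 4371/5000 ≈ 0.874200
step 4 [2y] zero: DF = P = 1737/2000 ≈ 0.868500
step 5 [2.5y] swap r/2=1735/44496: DF=(1 − 1735/44496·(0.961400+0.919000+0.874200+0.868500))/(1+1735/44496) = 1653/2000 ≈ 0.826500

1 1/2 4807/5000
2 1 919/1000
3 3/2 4371/5000
4 2 1737/2000
5 5/2 1653/2000
s(2y) = (1/(1737/2000) − 1)/(2) = 263/3474 ≈ 7.5705%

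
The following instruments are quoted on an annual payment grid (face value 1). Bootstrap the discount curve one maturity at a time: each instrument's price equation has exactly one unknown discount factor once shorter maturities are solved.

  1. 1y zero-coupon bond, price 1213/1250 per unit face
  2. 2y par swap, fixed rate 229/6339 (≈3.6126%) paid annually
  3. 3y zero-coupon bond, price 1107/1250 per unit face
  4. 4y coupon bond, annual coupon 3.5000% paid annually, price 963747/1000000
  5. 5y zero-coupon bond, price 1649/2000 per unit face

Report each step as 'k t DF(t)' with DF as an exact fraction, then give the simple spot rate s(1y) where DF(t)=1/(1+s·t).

1 1 1213/1250
2 2 9313/10000
3 3 1107/1250
4 4 8369/10000
5 5 1649/2000
s(1y) = (1/(1213/1250) − 1)/(1) = 37/1213 ≈ 3.0503%

step 1 [1y] zero: DF = P = 1213/1250 ≈ 0.970400
step 2 [2y] swap r/1=229/6339: DF=(1 − 229/6339·(0.970400))/(1+229/6339) = 9313/10000 ≈ 0.931300
step 3 [3y] zero: DF = P = 1107/1250 ≈ 0.885600
step 4 [4y] bond c/1=7/200: DF=(963747/1000000 − 7/200·(0.970400+0.931300+0.885600))/(1+7/200) = 8369/10000 ≈ 0.836900
step 5 [5y] zero: DF = P = 1649/2000 ≈ 0.824500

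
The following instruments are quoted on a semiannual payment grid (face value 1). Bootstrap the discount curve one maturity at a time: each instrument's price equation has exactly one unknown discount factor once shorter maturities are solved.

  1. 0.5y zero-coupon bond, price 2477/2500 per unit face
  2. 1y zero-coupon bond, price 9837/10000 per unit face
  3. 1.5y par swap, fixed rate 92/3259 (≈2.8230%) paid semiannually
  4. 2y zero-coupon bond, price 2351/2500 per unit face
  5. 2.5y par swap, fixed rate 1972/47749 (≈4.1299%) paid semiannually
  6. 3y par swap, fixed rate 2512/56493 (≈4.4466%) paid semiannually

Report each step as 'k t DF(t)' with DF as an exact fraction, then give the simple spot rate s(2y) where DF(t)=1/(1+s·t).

1 1/2 2477/2500
2 1 9837/10000
3 3/2 4793/5000
4 2 2351/2500
5 5/2 4507/5000
6 3 1093/1250
s(2y) = (1/(2351/2500) − 1)/(2) = 149/4702 ≈ 3.1689%

step 1 [0.5y] zero: DF = P = 2477/2500 ≈ 0.990800
step 2 [1y] zero: DF = P = 9837/10000 ≈ 0.983700
step 3 [1.5y] swap r/2=46/3259: DF=(1 − 46/3259·(0.990800+0.983700))/(1+46/3259) = 4793/5000 ≈ 0.958600
step 4 [2y] zero: DF = P = 2351/2500 ≈ 0.940400
step 5 [2.5y] swap r/2=986/47749: DF=(1 − 986/47749·(0.990800+0.983700+0.958600+0.940400))/(1+986/47749) = 4507/5000 ≈ 0.901400
step 6 [3y] swap r/2=1256/56493: DF=(1 − 1256/56493·(0.990800+0.983700+0.958600+0.940400+0.901400))/(1+1256/56493) = 1093/1250 ≈ 0.874400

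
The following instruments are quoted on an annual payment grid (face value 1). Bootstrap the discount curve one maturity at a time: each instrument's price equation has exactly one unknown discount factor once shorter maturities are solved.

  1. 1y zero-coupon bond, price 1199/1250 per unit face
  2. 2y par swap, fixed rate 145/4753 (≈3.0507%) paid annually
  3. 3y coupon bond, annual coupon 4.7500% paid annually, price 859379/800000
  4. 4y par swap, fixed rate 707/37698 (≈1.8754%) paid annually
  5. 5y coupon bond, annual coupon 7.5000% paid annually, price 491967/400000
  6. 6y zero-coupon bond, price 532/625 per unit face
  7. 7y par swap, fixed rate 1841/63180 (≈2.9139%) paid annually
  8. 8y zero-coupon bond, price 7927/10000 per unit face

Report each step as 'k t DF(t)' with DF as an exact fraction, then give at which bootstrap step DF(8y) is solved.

1 1 1199/1250
2 2 471/500
3 3 9393/10000
4 4 9293/10000
5 5 8811/10000
6 6 532/625
7 7 8159/10000
8 8 7927/10000
DF(8y) is solved at step 8

step 1 [1y] zero: DF = P = 1199/1250 ≈ 0.959200
step 2 [2y] swap r/1=145/4753: DF=(1 − 145/4753·(0.959200))/(1+145/4753) = 471/500 ≈ 0.942000
step 3 [3y] bond c/1=19/400: DF=(859379/800000 − 19/400·(0.959200+0.942000))/(1+19/400) = 9393/10000 ≈ 0.939300
step 4 [4y] swap r/1=707/37698: DF=(1 − 707/37698·(0.959200+0.942000+0.939300))/(1+707/37698) = 9293/10000 ≈ 0.929300
step 5 [5y] bond c/1=3/40: DF=(491967/400000 − 3/40·(0.959200+0.942000+0.939300+0.929300))/(1+3/40) = 8811/10000 ≈ 0.881100
step 6 [6y] zero: DF = P = 532/625 ≈ 0.851200
step 7 [7y] swap r/1=1841/63180: DF=(1 − 1841/63180·(0.959200+0.942000+0.939300+0.929300+0.881100+0.851200))/(1+1841/63180) = 8159/10000 ≈ 0.815900
step 8 [8y] zero: DF = P = 7927/10000 ≈ 0.792700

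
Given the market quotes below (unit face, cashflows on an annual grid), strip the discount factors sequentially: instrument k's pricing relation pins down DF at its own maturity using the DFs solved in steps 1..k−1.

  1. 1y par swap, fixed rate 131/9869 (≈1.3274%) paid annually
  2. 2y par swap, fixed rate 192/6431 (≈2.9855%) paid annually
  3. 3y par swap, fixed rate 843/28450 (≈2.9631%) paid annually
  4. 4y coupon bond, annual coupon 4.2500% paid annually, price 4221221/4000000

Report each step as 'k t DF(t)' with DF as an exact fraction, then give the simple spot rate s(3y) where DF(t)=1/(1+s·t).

step 1 [1y] swap r/1=131/9869: DF=(1 − 131/9869·(0))/(1+131/9869) = 9869/10000 ≈ 0.986900
step 2 [2y] swap r/1=192/6431: DF=(1 − 192/6431·(0.986900))/(1+192/6431) = 589/625 ≈ 0.942400
step 3 [3y] swap r/1=843/28450: DF=(1 − 843/28450·(0.986900+0.942400))/(1+843/28450) = 9157/10000 ≈ 0.915700
step 4 [4y] bond c/1=17/400: DF=(4221221/4000000 − 17/400·(0.986900+0.942400+0.915700))/(1+17/400) = 8963/10000 ≈ 0.896300

1 1 9869/10000
2 2 589/625
3 3 9157/10000
4 4 8963/10000
s(3y) = (1/(9157/10000) − 1)/(3) = 281/9157 ≈ 3.0687%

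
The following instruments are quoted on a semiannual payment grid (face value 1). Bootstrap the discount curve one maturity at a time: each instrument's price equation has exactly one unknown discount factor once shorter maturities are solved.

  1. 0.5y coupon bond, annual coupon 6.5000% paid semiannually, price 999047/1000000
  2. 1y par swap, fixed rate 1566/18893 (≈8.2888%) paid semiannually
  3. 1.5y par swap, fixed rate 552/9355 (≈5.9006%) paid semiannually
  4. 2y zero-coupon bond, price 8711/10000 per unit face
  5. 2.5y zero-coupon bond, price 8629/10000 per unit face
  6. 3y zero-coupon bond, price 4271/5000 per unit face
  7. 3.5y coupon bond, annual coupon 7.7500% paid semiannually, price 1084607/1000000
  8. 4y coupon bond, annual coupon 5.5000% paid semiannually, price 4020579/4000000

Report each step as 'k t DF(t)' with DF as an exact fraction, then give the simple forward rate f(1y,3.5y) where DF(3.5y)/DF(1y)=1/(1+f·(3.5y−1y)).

1 1/2 2419/2500
2 1 9217/10000
3 3/2 2293/2500
4 2 8711/10000
5 5/2 8629/10000
6 3 4271/5000
7 7/2 8429/10000
8 4 8113/10000
f(1y,3.5y) = ((9217/10000)/(8429/10000) − 1)/(5/2) = 1576/42145 ≈ 3.7395%

step 1 [0.5y] bond c/2=13/400: DF=(999047/1000000 − 13/400·(0))/(1+13/400) = 2419/2500 ≈ 0.967600
step 2 [1y] swap r/2=783/18893: DF=(1 − 783/18893·(0.967600))/(1+783/18893) = 9217/10000 ≈ 0.921700
step 3 [1.5y] swap r/2=276/9355: DF=(1 − 276/9355·(0.967600+0.921700))/(1+276/9355) = 2293/2500 ≈ 0.917200
step 4 [2y] zero: DF = P = 8711/10000 ≈ 0.871100
step 5 [2.5y] zero: DF = P = 8629/10000 ≈ 0.862900
step 6 [3y] zero: DF = P = 4271/5000 ≈ 0.854200
step 7 [3.5y] bond c/2=31/800: DF=(1084607/1000000 − 31/800·(0.967600+0.921700+0.917200+0.871100+0.862900+0.854200))/(1+31/800) = 8429/10000 ≈ 0.842900
step 8 [4y] bond c/2=11/400: DF=(4020579/4000000 − 11/400·(0.967600+0.921700+0.917200+0.871100+0.862900+0.854200+0.842900))/(1+11/400) = 8113/10000 ≈ 0.811300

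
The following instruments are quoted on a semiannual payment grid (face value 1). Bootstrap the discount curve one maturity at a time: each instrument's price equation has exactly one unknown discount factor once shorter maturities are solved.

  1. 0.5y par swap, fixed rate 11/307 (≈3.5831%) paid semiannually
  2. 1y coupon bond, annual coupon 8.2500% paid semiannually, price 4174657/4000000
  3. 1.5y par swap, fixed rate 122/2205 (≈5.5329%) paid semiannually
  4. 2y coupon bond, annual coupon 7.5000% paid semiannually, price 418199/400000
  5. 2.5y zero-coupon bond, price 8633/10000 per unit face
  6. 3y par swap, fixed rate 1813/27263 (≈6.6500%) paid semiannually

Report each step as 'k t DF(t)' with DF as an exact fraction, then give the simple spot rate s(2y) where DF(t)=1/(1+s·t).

step 1 [0.5y] swap r/2=11/614: DF=(1 − 11/614·(0))/(1+11/614) = 614/625 ≈ 0.982400
step 2 [1y] bond c/2=33/800: DF=(4174657/4000000 − 33/800·(0.982400))/(1+33/800) = 4817/5000 ≈ 0.963400
step 3 [1.5y] swap r/2=61/2205: DF=(1 − 61/2205·(0.982400+0.963400))/(1+61/2205) = 9207/10000 ≈ 0.920700
step 4 [2y] bond c/2=3/80: DF=(418199/400000 − 3/80·(0.982400+0.963400+0.920700))/(1+3/80) = 9041/10000 ≈ 0.904100
step 5 [2.5y] zero: DF = P = 8633/10000 ≈ 0.863300
step 6 [3y] swap r/2=1813/54526: DF=(1 − 1813/54526·(0.982400+0.963400+0.920700+0.904100+0.863300))/(1+1813/54526) = 8187/10000 ≈ 0.818700

1 1/2 614/625
2 1 4817/5000
3 3/2 9207/10000
4 2 9041/10000
5 5/2 8633/10000
6 3 8187/10000
s(2y) = (1/(9041/10000) − 1)/(2) = 959/18082 ≈ 5.3036%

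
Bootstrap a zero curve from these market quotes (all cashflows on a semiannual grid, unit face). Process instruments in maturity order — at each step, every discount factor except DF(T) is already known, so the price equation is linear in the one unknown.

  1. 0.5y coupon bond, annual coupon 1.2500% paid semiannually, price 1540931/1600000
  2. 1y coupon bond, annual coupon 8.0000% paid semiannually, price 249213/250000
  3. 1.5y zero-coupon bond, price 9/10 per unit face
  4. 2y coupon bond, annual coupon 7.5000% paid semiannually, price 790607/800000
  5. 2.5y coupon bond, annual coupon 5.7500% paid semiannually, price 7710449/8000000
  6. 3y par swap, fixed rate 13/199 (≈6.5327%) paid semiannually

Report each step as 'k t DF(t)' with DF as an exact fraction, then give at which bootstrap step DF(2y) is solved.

1 1/2 9571/10000
2 1 9217/10000
3 3/2 9/10
4 2 8521/10000
5 5/2 4177/5000
6 3 8271/10000
DF(2y) is solved at step 4

step 1 [0.5y] bond c/2=1/160: DF=(1540931/1600000 − 1/160·(0))/(1+1/160) = 9571/10000 ≈ 0.957100
step 2 [1y] bond c/2=1/25: DF=(249213/250000 − 1/25·(0.957100))/(1+1/25) = 9217/10000 ≈ 0.921700
step 3 [1.5y] zero: DF = P = 9/10 ≈ 0.900000
step 4 [2y] bond c/2=3/80: DF=(790607/800000 − 3/80·(0.957100+0.921700+0.900000))/(1+3/80) = 8521/10000 ≈ 0.852100
step 5 [2.5y] bond c/2=23/800: DF=(7710449/8000000 − 23/800·(0.957100+0.921700+0.900000+0.852100))/(1+23/800) = 4177/5000 ≈ 0.835400
step 6 [3y] swap r/2=13/398: DF=(1 − 13/398·(0.957100+0.921700+0.900000+0.852100+0.835400))/(1+13/398) = 8271/10000 ≈ 0.827100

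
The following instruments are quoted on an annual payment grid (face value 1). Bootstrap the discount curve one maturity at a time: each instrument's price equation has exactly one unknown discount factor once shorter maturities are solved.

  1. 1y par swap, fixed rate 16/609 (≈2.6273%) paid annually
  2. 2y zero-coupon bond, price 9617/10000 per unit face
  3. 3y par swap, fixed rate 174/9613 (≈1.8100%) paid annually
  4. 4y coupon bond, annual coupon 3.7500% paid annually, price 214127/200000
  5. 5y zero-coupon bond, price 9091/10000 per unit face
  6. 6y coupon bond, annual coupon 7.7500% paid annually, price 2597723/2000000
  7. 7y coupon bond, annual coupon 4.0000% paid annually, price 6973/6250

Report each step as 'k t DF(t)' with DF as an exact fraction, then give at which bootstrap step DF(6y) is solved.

1 1 609/625
2 2 9617/10000
3 3 4739/5000
4 4 9277/10000
5 5 9091/10000
6 6 8659/10000
7 7 8579/10000
DF(6y) is solved at step 6

step 1 [1y] swap r/1=16/609: DF=(1 − 16/609·(0))/(1+16/609) = 609/625 ≈ 0.974400
step 2 [2y] zero: DF = P = 9617/10000 ≈ 0.961700
step 3 [3y] swap r/1=174/9613: DF=(1 − 174/9613·(0.974400+0.961700))/(1+174/9613) = 4739/5000 ≈ 0.947800
step 4 [4y] bond c/1=3/80: DF=(214127/200000 − 3/80·(0.974400+0.961700+0.947800))/(1+3/80) = 9277/10000 ≈ 0.927700
step 5 [5y] zero: DF = P = 9091/10000 ≈ 0.909100
step 6 [6y] bond c/1=31/400: DF=(2597723/2000000 − 31/400·(0.974400+0.961700+0.947800+0.927700+0.909100))/(1+31/400) = 8659/10000 ≈ 0.865900
step 7 [7y] bond c/1=1/25: DF=(6973/6250 − 1/25·(0.974400+0.961700+0.947800+0.927700+0.909100+0.865900))/(1+1/25) = 8579/10000 ≈ 0.857900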